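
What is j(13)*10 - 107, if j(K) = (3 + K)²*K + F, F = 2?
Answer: 33193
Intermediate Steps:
j(K) = 2 + K*(3 + K)² (j(K) = (3 + K)²*K + 2 = K*(3 + K)² + 2 = 2 + K*(3 + K)²)
j(13)*10 - 107 = (2 + 13*(3 + 13)²)*10 - 107 = (2 + 13*16²)*10 - 107 = (2 + 13*256)*10 - 107 = (2 + 3328)*10 - 107 = 3330*10 - 107 = 33300 - 107 = 33193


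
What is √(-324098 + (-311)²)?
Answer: I*√227377 ≈ 476.84*I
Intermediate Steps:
√(-324098 + (-311)²) = √(-324098 + 96721) = √(-227377) = I*√227377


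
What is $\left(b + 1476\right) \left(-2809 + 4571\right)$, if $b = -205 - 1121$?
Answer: $264300$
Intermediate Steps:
$b = -1326$
$\left(b + 1476\right) \left(-2809 + 4571\right) = \left(-1326 + 1476\right) \left(-2809 + 4571\right) = 150 \cdot 1762 = 264300$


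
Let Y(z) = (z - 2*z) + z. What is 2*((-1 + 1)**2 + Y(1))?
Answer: 0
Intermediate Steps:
Y(z) = 0 (Y(z) = -z + z = 0)
2*((-1 + 1)**2 + Y(1)) = 2*((-1 + 1)**2 + 0) = 2*(0**2 + 0) = 2*(0 + 0) = 2*0 = 0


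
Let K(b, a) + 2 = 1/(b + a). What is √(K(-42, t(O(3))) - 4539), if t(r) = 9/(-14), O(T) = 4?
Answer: I*√1618461627/597 ≈ 67.387*I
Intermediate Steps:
t(r) = -9/14 (t(r) = 9*(-1/14) = -9/14)
K(b, a) = -2 + 1/(a + b) (K(b, a) = -2 + 1/(b + a) = -2 + 1/(a + b))
√(K(-42, t(O(3))) - 4539) = √((1 - 2*(-9/14) - 2*(-42))/(-9/14 - 42) - 4539) = √((1 + 9/7 + 84)/(-597/14) - 4539) = √(-14/597*604/7 - 4539) = √(-1208/597 - 4539) = √(-2710991/597) = I*√1618461627/597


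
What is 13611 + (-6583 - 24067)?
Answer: -17039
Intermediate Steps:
13611 + (-6583 - 24067) = 13611 - 30650 = -17039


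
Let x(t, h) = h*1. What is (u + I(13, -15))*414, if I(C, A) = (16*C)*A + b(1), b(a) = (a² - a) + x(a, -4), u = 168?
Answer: -1223784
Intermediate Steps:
x(t, h) = h
b(a) = -4 + a² - a (b(a) = (a² - a) - 4 = -4 + a² - a)
I(C, A) = -4 + 16*A*C (I(C, A) = (16*C)*A + (-4 + 1² - 1*1) = 16*A*C + (-4 + 1 - 1) = 16*A*C - 4 = -4 + 16*A*C)
(u + I(13, -15))*414 = (168 + (-4 + 16*(-15)*13))*414 = (168 + (-4 - 3120))*414 = (168 - 3124)*414 = -2956*414 = -1223784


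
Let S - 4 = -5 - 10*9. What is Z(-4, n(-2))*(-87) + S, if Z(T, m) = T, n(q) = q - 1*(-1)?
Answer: 257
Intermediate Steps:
n(q) = 1 + q (n(q) = q + 1 = 1 + q)
S = -91 (S = 4 + (-5 - 10*9) = 4 + (-5 - 90) = 4 - 95 = -91)
Z(-4, n(-2))*(-87) + S = -4*(-87) - 91 = 348 - 91 = 257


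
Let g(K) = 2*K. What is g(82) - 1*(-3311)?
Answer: 3475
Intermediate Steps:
g(82) - 1*(-3311) = 2*82 - 1*(-3311) = 164 + 3311 = 3475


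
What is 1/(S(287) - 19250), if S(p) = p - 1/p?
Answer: -287/5442382 ≈ -5.2734e-5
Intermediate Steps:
1/(S(287) - 19250) = 1/((287 - 1/287) - 19250) = 1/(82368/287 - 19250) = 1/(-5442382/287) = -287/5442382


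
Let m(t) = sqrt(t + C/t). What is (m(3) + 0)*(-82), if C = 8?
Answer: -82*sqrt(51)/3 ≈ -195.20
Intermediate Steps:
m(t) = sqrt(t + 8/t)
(m(3) + 0)*(-82) = (sqrt(3 + 8/3) + 0)*(-82) = (sqrt(17/3) + 0)*(-82) = (sqrt(51)/3 + 0)*(-82) = (sqrt(51)/3)*(-82) = -82*sqrt(51)/3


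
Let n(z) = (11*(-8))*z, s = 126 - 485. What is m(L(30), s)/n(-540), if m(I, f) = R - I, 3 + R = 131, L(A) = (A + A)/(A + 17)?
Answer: 1489/558360 ≈ 0.0026667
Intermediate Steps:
L(A) = 2*A/(17 + A) (L(A) = (2*A)/(17 + A) = 2*A/(17 + A))
R = 128 (R = -3 + 131 = 128)
s = -359
n(z) = -88*z
m(I, f) = 128 - I
m(L(30), s)/n(-540) = (128 - 2*30/(17 + 30))/((-88*(-540))) = (128 - 2*30/47)/47520 = (128 - 2*30/47)*(1/47520) = (128 - 1*60/47)*(1/47520) = (128 - 60/47)*(1/47520) = (5956/47)*(1/47520) = 1489/558360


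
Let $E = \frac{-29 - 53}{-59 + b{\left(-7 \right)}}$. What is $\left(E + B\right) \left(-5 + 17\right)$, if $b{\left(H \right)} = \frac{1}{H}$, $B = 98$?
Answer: $\frac{82292}{69} \approx 1192.6$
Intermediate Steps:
$E = \frac{287}{207}$ ($E = \frac{-29 - 53}{-59 + \frac{1}{-7}} = - \frac{82}{-59 - \frac{1}{7}} = - \frac{82}{- \frac{414}{7}} = \left(-82\right) \left(- \frac{7}{414}\right) = \frac{287}{207} \approx 1.3865$)
$\left(E + B\right) \left(-5 + 17\right) = \left(\frac{287}{207} + 98\right) \left(-5 + 17\right) = \frac{20573}{207} \cdot 12 = \frac{82292}{69}$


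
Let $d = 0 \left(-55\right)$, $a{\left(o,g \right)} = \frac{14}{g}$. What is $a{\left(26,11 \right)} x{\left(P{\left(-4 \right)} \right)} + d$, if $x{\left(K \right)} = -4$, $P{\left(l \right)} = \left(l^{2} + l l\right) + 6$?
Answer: $- \frac{56}{11} \approx -5.0909$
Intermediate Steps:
$P{\left(l \right)} = 6 + 2 l^{2}$ ($P{\left(l \right)} = \left(l^{2} + l^{2}\right) + 6 = 2 l^{2} + 6 = 6 + 2 l^{2}$)
$d = 0$
$a{\left(26,11 \right)} x{\left(P{\left(-4 \right)} \right)} + d = \frac{14}{11} \left(-4\right) + 0 = - \frac{56}{11} + 0 = - \frac{56}{11}$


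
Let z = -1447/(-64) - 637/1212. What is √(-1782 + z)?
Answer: I*√10340873385/2424 ≈ 41.951*I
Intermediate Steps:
z = 428249/19392 (z = -1447*(-1/64) - 637*1/1212 = 1447/64 - 637/1212 = 428249/19392 ≈ 22.084)
√(-1782 + z) = √(-1782 + 428249/19392) = √(-34128295/19392) = I*√10340873385/2424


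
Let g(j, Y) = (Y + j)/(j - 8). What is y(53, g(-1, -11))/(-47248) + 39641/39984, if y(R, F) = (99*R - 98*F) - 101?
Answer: 711065/803216 ≈ 0.88527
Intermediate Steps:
g(j, Y) = (Y + j)/(-8 + j)
y(R, F) = -101 - 98*F + 99*R (y(R, F) = (-98*F + 99*R) - 101 = -101 - 98*F + 99*R)
y(53, g(-1, -11))/(-47248) + 39641/39984 = (-101 - 98*(-11 - 1)/(-8 - 1) + 99*53)/(-47248) + 39641/39984 = (-101 - 98*(-12)/(-9) + 5247)*(-1/47248) + 39641*(1/39984) = (-101 - (-98)*(-12)/9 + 5247)*(-1/47248) + 809/816 = (-101 - 98*4/3 + 5247)*(-1/47248) + 809/816 = (-101 - 392/3 + 5247)*(-1/47248) + 809/816 = (15046/3)*(-1/47248) + 809/816 = -7523/70872 + 809/816 = 711065/803216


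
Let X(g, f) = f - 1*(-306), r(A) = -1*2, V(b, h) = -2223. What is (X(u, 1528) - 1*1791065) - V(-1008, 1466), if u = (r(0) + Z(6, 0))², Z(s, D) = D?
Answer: -1787008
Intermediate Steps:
r(A) = -2
u = 4 (u = (-2 + 0)² = (-2)² = 4)
X(g, f) = 306 + f (X(g, f) = f + 306 = 306 + f)
(X(u, 1528) - 1*1791065) - V(-1008, 1466) = ((306 + 1528) - 1*1791065) - 1*(-2223) = (1834 - 1791065) + 2223 = -1789231 + 2223 = -1787008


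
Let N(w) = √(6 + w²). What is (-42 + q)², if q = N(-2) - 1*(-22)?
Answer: (20 - √10)² ≈ 283.51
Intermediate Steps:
q = 22 + √10 (q = √(6 + (-2)²) - 1*(-22) = √(6 + 4) + 22 = √10 + 22 = 22 + √10 ≈ 25.162)
(-42 + q)² = (-42 + (22 + √10))² = (-20 + √10)²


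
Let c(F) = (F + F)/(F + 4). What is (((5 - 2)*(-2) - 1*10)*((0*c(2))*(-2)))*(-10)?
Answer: 0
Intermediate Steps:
c(F) = 2*F/(4 + F) (c(F) = (2*F)/(4 + F) = 2*F/(4 + F))
(((5 - 2)*(-2) - 1*10)*((0*c(2))*(-2)))*(-10) = (((5 - 2)*(-2) - 1*10)*((0*(2*2/(4 + 2)))*(-2)))*(-10) = ((3*(-2) - 10)*((0*(2*2/6))*(-2)))*(-10) = ((-6 - 10)*((0*(2*2*(⅙)))*(-2)))*(-10) = -16*0*(⅔)*(-2)*(-10) = -0*(-2)*(-10) = -16*0*(-10) = 0*(-10) = 0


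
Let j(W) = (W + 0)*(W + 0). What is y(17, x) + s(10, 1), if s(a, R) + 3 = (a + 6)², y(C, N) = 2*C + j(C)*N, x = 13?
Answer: 4044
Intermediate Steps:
j(W) = W² (j(W) = W*W = W²)
y(C, N) = 2*C + N*C² (y(C, N) = 2*C + C²*N = 2*C + N*C²)
s(a, R) = -3 + (6 + a)² (s(a, R) = -3 + (a + 6)² = -3 + (6 + a)²)
y(17, x) + s(10, 1) = 17*(2 + 17*13) + (-3 + (6 + 10)²) = 17*(2 + 221) + (-3 + 16²) = 17*223 + (-3 + 256) = 3791 + 253 = 4044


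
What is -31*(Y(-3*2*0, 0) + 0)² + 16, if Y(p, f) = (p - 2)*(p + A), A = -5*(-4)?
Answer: -49584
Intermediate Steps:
A = 20
Y(p, f) = (-2 + p)*(20 + p) (Y(p, f) = (p - 2)*(p + 20) = (-2 + p)*(20 + p))
-31*(Y(-3*2*0, 0) + 0)² + 16 = -31*((-40 + (-3*2*0)² + 18*(-3*2*0)) + 0)² + 16 = -31*((-40 + (-6*0)² + 18*(-6*0)) + 0)² + 16 = -31*((-40 + 0² + 18*0) + 0)² + 16 = -31*((-40 + 0 + 0) + 0)² + 16 = -31*(-40 + 0)² + 16 = -31*(-40)² + 16 = -31*1600 + 16 = -49600 + 16 = -49584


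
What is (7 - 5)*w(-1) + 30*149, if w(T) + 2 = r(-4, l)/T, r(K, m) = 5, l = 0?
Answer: 4456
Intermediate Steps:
w(T) = -2 + 5/T
(7 - 5)*w(-1) + 30*149 = (7 - 5)*(-2 + 5/(-1)) + 30*149 = 2*(-2 + 5*(-1)) + 4470 = 2*(-2 - 5) + 4470 = 2*(-7) + 4470 = -14 + 4470 = 4456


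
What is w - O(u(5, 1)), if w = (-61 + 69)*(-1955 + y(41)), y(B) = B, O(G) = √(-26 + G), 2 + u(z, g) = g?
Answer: -15312 - 3*I*√3 ≈ -15312.0 - 5.1962*I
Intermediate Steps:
u(z, g) = -2 + g
w = -15312 (w = (-61 + 69)*(-1955 + 41) = 8*(-1914) = -15312)
w - O(u(5, 1)) = -15312 - √(-26 + (-2 + 1)) = -15312 - √(-26 - 1) = -15312 - √(-27) = -15312 - 3*I*√3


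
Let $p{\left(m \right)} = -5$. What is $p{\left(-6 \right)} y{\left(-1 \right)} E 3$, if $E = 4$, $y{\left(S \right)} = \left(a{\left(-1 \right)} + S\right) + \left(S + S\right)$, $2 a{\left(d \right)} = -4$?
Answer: $300$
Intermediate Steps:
$a{\left(d \right)} = -2$ ($a{\left(d \right)} = \frac{1}{2} \left(-4\right) = -2$)
$y{\left(S \right)} = -2 + 3 S$ ($y{\left(S \right)} = \left(-2 + S\right) + \left(S + S\right) = \left(-2 + S\right) + 2 S = -2 + 3 S$)
$p{\left(-6 \right)} y{\left(-1 \right)} E 3 = - 5 \left(-2 + 3 \left(-1\right)\right) 4 \cdot 3 = - 5 \left(-2 - 3\right) 4 \cdot 3 = - 5 \left(\left(-5\right) 4\right) 3 = \left(-5\right) \left(-20\right) 3 = 100 \cdot 3 = 300$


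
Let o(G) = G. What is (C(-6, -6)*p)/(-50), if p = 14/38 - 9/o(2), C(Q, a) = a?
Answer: -471/950 ≈ -0.49579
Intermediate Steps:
p = -157/38 (p = 14/38 - 9/2 = 14*(1/38) - 9*½ = 7/19 - 9/2 = -157/38 ≈ -4.1316)
(C(-6, -6)*p)/(-50) = -6*(-157/38)/(-50) = (471/19)*(-1/50) = -471/950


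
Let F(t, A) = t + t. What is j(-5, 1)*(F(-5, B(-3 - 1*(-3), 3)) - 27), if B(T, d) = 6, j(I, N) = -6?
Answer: 222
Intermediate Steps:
F(t, A) = 2*t
j(-5, 1)*(F(-5, B(-3 - 1*(-3), 3)) - 27) = -6*(2*(-5) - 27) = -6*(-10 - 27) = -6*(-37) = 222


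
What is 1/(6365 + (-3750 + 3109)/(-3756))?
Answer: 3756/23907581 ≈ 0.00015711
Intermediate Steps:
1/(6365 + (-3750 + 3109)/(-3756)) = 1/(6365 - 641*(-1/3756)) = 1/(6365 + 641/3756) = 1/(23907581/3756) = 3756/23907581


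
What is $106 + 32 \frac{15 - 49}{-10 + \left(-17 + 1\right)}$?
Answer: $\frac{1922}{13} \approx 147.85$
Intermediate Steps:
$106 + 32 \frac{15 - 49}{-10 + \left(-17 + 1\right)} = 106 + 32 \left(- \frac{34}{-10 - 16}\right) = 106 + 32 \left(- \frac{34}{-26}\right) = 106 + 32 \left(\left(-34\right) \left(- \frac{1}{26}\right)\right) = 106 + 32 \cdot \frac{17}{13} = 106 + \frac{544}{13} = \frac{1922}{13}$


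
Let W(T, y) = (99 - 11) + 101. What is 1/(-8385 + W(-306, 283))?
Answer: -1/8196 ≈ -0.00012201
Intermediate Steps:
W(T, y) = 189 (W(T, y) = 88 + 101 = 189)
1/(-8385 + W(-306, 283)) = 1/(-8385 + 189) = 1/(-8196) = -1/8196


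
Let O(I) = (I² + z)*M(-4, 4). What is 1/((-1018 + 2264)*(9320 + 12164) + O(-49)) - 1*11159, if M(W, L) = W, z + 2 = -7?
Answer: -298609215863/26759496 ≈ -11159.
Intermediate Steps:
z = -9 (z = -2 - 7 = -9)
O(I) = 36 - 4*I² (O(I) = (I² - 9)*(-4) = (-9 + I²)*(-4) = 36 - 4*I²)
1/((-1018 + 2264)*(9320 + 12164) + O(-49)) - 1*11159 = 1/((-1018 + 2264)*(9320 + 12164) + (36 - 4*(-49)²)) - 1*11159 = 1/(1246*21484 + (36 - 4*2401)) - 11159 = 1/(26769064 + (36 - 9604)) - 11159 = 1/(26769064 - 9568) - 11159 = 1/26759496 - 11159 = -298609215863/26759496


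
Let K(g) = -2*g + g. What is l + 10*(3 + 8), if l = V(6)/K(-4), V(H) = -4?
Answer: 109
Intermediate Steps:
K(g) = -g
l = -1 (l = -4/((-1*(-4))) = -4/4 = -4*¼ = -1)
l + 10*(3 + 8) = -1 + 10*(3 + 8) = -1 + 10*11 = -1 + 110 = 109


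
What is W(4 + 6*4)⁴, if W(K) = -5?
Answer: 625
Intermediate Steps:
W(4 + 6*4)⁴ = (-5)⁴ = 625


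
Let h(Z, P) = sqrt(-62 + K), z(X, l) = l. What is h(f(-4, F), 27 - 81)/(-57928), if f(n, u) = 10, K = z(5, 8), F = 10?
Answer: -3*I*sqrt(6)/57928 ≈ -0.00012686*I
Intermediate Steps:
K = 8
h(Z, P) = 3*I*sqrt(6) (h(Z, P) = sqrt(-62 + 8) = sqrt(-54) = 3*I*sqrt(6))
h(f(-4, F), 27 - 81)/(-57928) = (3*I*sqrt(6))/(-57928) = (3*I*sqrt(6))*(-1/57928) = -3*I*sqrt(6)/57928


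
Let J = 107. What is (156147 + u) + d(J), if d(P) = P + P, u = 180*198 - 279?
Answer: 191722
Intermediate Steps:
u = 35361 (u = 35640 - 279 = 35361)
d(P) = 2*P
(156147 + u) + d(J) = (156147 + 35361) + 2*107 = 191508 + 214 = 191722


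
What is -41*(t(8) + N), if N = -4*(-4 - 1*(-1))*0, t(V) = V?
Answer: -328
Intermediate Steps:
N = 0 (N = -4*(-4 + 1)*0 = -4*(-3)*0 = 12*0 = 0)
-41*(t(8) + N) = -41*(8 + 0) = -41*8 = -328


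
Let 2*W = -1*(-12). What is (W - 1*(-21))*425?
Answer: 11475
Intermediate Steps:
W = 6 (W = (-1*(-12))/2 = (½)*12 = 6)
(W - 1*(-21))*425 = (6 - 1*(-21))*425 = (6 + 21)*425 = 27*425 = 11475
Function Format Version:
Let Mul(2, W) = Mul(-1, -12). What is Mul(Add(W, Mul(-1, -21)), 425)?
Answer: 11475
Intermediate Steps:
W = 6 (W = Mul(Rational(1, 2), Mul(-1, -12)) = Mul(Rational(1, 2), 12) = 6)
Mul(Add(W, Mul(-1, -21)), 425) = Mul(Add(6, Mul(-1, -21)), 425) = Mul(Add(6, 21), 425) = Mul(27, 425) = 11475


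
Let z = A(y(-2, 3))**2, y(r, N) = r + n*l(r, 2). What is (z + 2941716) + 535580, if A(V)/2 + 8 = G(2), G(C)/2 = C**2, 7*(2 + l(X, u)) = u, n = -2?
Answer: 3477296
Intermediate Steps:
l(X, u) = -2 + u/7
G(C) = 2*C**2
y(r, N) = 24/7 + r (y(r, N) = r - 2*(-2 + (1/7)*2) = r - 2*(-2 + 2/7) = r - 2*(-12/7) = r + 24/7 = 24/7 + r)
A(V) = 0 (A(V) = -16 + 2*(2*2**2) = -16 + 2*(2*4) = -16 + 2*8 = -16 + 16 = 0)
z = 0 (z = 0**2 = 0)
(z + 2941716) + 535580 = (0 + 2941716) + 535580 = 2941716 + 535580 = 3477296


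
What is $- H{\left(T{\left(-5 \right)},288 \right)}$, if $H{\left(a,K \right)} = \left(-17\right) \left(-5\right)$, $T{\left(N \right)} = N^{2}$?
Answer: $-85$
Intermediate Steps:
$H{\left(a,K \right)} = 85$
$- H{\left(T{\left(-5 \right)},288 \right)} = \left(-1\right) 85 = -85$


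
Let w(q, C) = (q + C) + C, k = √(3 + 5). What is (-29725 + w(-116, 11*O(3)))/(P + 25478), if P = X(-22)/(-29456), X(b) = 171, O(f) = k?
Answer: -878996496/750479797 + 1296064*√2/750479797 ≈ -1.1688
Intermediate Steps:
k = 2*√2 (k = √8 = 2*√2 ≈ 2.8284)
O(f) = 2*√2
w(q, C) = q + 2*C (w(q, C) = (C + q) + C = q + 2*C)
P = -171/29456 (P = 171/(-29456) = 171*(-1/29456) = -171/29456 ≈ -0.0058053)
(-29725 + w(-116, 11*O(3)))/(P + 25478) = (-29725 + (-116 + 2*(11*(2*√2))))/(-171/29456 + 25478) = (-29725 + (-116 + 2*(22*√2)))/(750479797/29456) = (-29725 + (-116 + 44*√2))*(29456/750479797) = (-29841 + 44*√2)*(29456/750479797) = -878996496/750479797 + 1296064*√2/750479797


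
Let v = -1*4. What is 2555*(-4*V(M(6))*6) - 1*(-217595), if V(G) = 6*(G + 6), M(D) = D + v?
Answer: -2725765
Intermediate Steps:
v = -4
M(D) = -4 + D (M(D) = D - 4 = -4 + D)
V(G) = 36 + 6*G (V(G) = 6*(6 + G) = 36 + 6*G)
2555*(-4*V(M(6))*6) - 1*(-217595) = 2555*(-4*(36 + 6*(-4 + 6))*6) - 1*(-217595) = 2555*(-4*(36 + 6*2)*6) + 217595 = 2555*(-4*(36 + 12)*6) + 217595 = 2555*(-4*48*6) + 217595 = 2555*(-192*6) + 217595 = 2555*(-1152) + 217595 = -2943360 + 217595 = -2725765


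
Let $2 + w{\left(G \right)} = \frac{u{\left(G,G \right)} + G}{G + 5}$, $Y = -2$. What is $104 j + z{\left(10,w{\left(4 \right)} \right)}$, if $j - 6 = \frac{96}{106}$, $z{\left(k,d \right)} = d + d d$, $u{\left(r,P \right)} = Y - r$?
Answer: $\frac{3094844}{4293} \approx 720.9$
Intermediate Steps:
$u{\left(r,P \right)} = -2 - r$
$w{\left(G \right)} = -2 - \frac{2}{5 + G}$ ($w{\left(G \right)} = -2 + \frac{\left(-2 - G\right) + G}{G + 5} = -2 - \frac{2}{5 + G}$)
$z{\left(k,d \right)} = d + d^{2}$
$j = \frac{366}{53}$ ($j = 6 + \frac{96}{106} = 6 + 96 \cdot \frac{1}{106} = 6 + \frac{48}{53} = \frac{366}{53} \approx 6.9057$)
$104 j + z{\left(10,w{\left(4 \right)} \right)} = 104 \cdot \frac{366}{53} + \frac{2 \left(-6 - 4\right)}{5 + 4} \left(1 + \frac{2 \left(-6 - 4\right)}{5 + 4}\right) = \frac{38064}{53} + \frac{2 \left(-6 - 4\right)}{9} \left(1 + \frac{2 \left(-6 - 4\right)}{9}\right) = \frac{38064}{53} + 2 \cdot \frac{1}{9} \left(-10\right) \left(1 + 2 \cdot \frac{1}{9} \left(-10\right)\right) = \frac{38064}{53} - \frac{20 \left(1 - \frac{20}{9}\right)}{9} = \frac{38064}{53} - - \frac{220}{81} = \frac{38064}{53} + \frac{220}{81} = \frac{3094844}{4293}$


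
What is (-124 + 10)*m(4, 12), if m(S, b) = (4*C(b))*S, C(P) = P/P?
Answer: -1824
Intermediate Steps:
C(P) = 1
m(S, b) = 4*S (m(S, b) = (4*1)*S = 4*S)
(-124 + 10)*m(4, 12) = (-124 + 10)*(4*4) = -114*16 = -1824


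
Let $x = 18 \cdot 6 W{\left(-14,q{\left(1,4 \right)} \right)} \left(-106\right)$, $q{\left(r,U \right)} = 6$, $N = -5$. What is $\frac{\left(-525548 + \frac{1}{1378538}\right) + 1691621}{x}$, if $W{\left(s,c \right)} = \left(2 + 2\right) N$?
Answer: $\frac{321495188255}{63126012096} \approx 5.0929$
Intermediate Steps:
$W{\left(s,c \right)} = -20$ ($W{\left(s,c \right)} = \left(2 + 2\right) \left(-5\right) = 4 \left(-5\right) = -20$)
$x = 228960$ ($x = 18 \cdot 6 \left(-20\right) \left(-106\right) = 108 \left(-20\right) \left(-106\right) = \left(-2160\right) \left(-106\right) = 228960$)
$\frac{\left(-525548 + \frac{1}{1378538}\right) + 1691621}{x} = \frac{\left(-525548 + \frac{1}{1378538}\right) + 1691621}{228960} = \left(\left(-525548 + \frac{1}{1378538}\right) + 1691621\right) \frac{1}{228960} = \left(- \frac{724487888823}{1378538} + 1691621\right) \frac{1}{228960} = \frac{1607475941275}{1378538} \cdot \frac{1}{228960} = \frac{321495188255}{63126012096}$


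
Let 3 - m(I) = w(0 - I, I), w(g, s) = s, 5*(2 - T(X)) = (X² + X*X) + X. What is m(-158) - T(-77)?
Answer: 12576/5 ≈ 2515.2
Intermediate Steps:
T(X) = 2 - 2*X²/5 - X/5 (T(X) = 2 - ((X² + X*X) + X)/5 = 2 - ((X² + X²) + X)/5 = 2 - (2*X² + X)/5 = 2 - (X + 2*X²)/5 = 2 + (-2*X²/5 - X/5) = 2 - 2*X²/5 - X/5)
m(I) = 3 - I
m(-158) - T(-77) = (3 - 1*(-158)) - (2 - ⅖*(-77)² - ⅕*(-77)) = (3 + 158) - (2 - ⅖*5929 + 77/5) = 161 - (2 - 11858/5 + 77/5) = 161 - 1*(-11771/5) = 161 + 11771/5 = 12576/5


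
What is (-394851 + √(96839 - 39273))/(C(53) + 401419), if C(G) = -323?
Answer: -394851/401096 + √57566/401096 ≈ -0.98383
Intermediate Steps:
(-394851 + √(96839 - 39273))/(C(53) + 401419) = (-394851 + √(96839 - 39273))/(-323 + 401419) = (-394851 + √57566)/401096 = (-394851 + √57566)*(1/401096) = -394851/401096 + √57566/401096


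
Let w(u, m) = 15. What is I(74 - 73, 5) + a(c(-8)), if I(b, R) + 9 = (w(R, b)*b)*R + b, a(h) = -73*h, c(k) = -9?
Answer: 724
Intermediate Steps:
I(b, R) = -9 + b + 15*R*b (I(b, R) = -9 + ((15*b)*R + b) = -9 + (15*R*b + b) = -9 + (b + 15*R*b) = -9 + b + 15*R*b)
I(74 - 73, 5) + a(c(-8)) = (-9 + (74 - 73) + 15*5*(74 - 73)) - 73*(-9) = (-9 + 1 + 15*5*1) + 657 = (-9 + 1 + 75) + 657 = 67 + 657 = 724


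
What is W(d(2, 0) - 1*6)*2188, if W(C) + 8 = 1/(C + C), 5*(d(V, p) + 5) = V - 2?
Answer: -193638/11 ≈ -17603.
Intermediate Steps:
d(V, p) = -27/5 + V/5 (d(V, p) = -5 + (V - 2)/5 = -5 + (-2 + V)/5 = -5 + (-2/5 + V/5) = -27/5 + V/5)
W(C) = -8 + 1/(2*C) (W(C) = -8 + 1/(C + C) = -8 + 1/(2*C))
W(d(2, 0) - 1*6)*2188 = (-8 + 1/(2*((-27/5 + (1/5)*2) - 1*6)))*2188 = (-8 + 1/(2*((-27/5 + 2/5) - 6)))*2188 = (-8 + 1/(2*(-5 - 6)))*2188 = (-8 + (1/2)/(-11))*2188 = (-8 + (1/2)*(-1/11))*2188 = (-8 - 1/22)*2188 = -177/22*2188 = -193638/11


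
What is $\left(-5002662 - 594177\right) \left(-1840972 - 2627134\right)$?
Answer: $25007269916934$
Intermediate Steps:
$\left(-5002662 - 594177\right) \left(-1840972 - 2627134\right) = \left(-5596839\right) \left(-4468106\right) = 25007269916934$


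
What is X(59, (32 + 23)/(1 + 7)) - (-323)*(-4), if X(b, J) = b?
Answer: -1233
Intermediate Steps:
X(59, (32 + 23)/(1 + 7)) - (-323)*(-4) = 59 - (-323)*(-4) = 59 - 1*1292 = 59 - 1292 = -1233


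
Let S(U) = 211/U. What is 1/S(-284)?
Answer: -284/211 ≈ -1.3460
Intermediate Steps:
1/S(-284) = 1/(211/(-284)) = 1/(211*(-1/284)) = 1/(-211/284) = -284/211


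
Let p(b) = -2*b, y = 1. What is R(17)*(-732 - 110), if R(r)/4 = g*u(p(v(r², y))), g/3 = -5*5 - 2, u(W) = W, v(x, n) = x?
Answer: -157683024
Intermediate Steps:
g = -81 (g = 3*(-5*5 - 2) = 3*(-25 - 2) = 3*(-27) = -81)
R(r) = 648*r² (R(r) = 4*(-(-162)*r²) = 4*(162*r²) = 648*r²)
R(17)*(-732 - 110) = (648*17²)*(-732 - 110) = (648*289)*(-842) = 187272*(-842) = -157683024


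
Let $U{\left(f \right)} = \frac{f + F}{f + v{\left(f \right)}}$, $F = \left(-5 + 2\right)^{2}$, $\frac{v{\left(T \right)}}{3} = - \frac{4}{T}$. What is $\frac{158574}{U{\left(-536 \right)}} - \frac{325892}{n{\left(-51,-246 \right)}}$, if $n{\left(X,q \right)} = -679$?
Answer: $\frac{554007593623}{3424973} \approx 1.6176 \cdot 10^{5}$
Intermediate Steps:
$v{\left(T \right)} = - \frac{12}{T}$ ($v{\left(T \right)} = 3 \left(- \frac{4}{T}\right) = - \frac{12}{T}$)
$F = 9$ ($F = \left(-3\right)^{2} = 9$)
$U{\left(f \right)} = \frac{9 + f}{f - \frac{12}{f}}$ ($U{\left(f \right)} = \frac{f + 9}{f - \frac{12}{f}} = \frac{9 + f}{f - \frac{12}{f}}$)
$\frac{158574}{U{\left(-536 \right)}} - \frac{325892}{n{\left(-51,-246 \right)}} = \frac{158574}{\left(-536\right) \frac{1}{-12 + \left(-536\right)^{2}} \left(9 - 536\right)} - \frac{325892}{-679} = \frac{158574}{\left(-536\right) \frac{1}{-12 + 287296} \left(-527\right)} - - \frac{46556}{97} = \frac{158574}{\left(-536\right) \frac{1}{287284} \left(-527\right)} + \frac{46556}{97} = \frac{158574}{\frac{70618}{71821}} + \frac{46556}{97} = 158574 \cdot \frac{71821}{70618} + \frac{46556}{97} = \frac{5694471627}{35309} + \frac{46556}{97} = \frac{554007593623}{3424973}$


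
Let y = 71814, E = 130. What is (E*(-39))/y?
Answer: -845/11969 ≈ -0.070599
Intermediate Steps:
(E*(-39))/y = (130*(-39))/71814 = -5070*1/71814 = -845/11969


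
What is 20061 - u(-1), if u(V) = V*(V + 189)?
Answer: 20249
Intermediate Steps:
u(V) = V*(189 + V)
20061 - u(-1) = 20061 - (-1)*(189 - 1) = 20061 - (-1)*188 = 20061 - 1*(-188) = 20061 + 188 = 20249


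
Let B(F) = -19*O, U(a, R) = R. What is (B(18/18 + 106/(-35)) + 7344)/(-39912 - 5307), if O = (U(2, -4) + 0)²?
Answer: -7040/45219 ≈ -0.15569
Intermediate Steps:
O = 16 (O = (-4 + 0)² = (-4)² = 16)
B(F) = -304 (B(F) = -19*16 = -304)
(B(18/18 + 106/(-35)) + 7344)/(-39912 - 5307) = (-304 + 7344)/(-39912 - 5307) = 7040/(-45219) = 7040*(-1/45219) = -7040/45219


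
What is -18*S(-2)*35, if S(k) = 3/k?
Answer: 945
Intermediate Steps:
-18*S(-2)*35 = -54/(-2)*35 = -54*(-1)/2*35 = -18*(-3/2)*35 = 27*35 = 945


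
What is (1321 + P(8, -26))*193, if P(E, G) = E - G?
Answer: 261515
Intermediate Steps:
(1321 + P(8, -26))*193 = (1321 + (8 - 1*(-26)))*193 = (1321 + (8 + 26))*193 = (1321 + 34)*193 = 1355*193 = 261515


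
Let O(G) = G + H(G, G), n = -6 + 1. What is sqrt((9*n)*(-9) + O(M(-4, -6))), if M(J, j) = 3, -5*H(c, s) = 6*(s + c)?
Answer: 2*sqrt(2505)/5 ≈ 20.020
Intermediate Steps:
n = -5
H(c, s) = -6*c/5 - 6*s/5 (H(c, s) = -6*(s + c)/5 = -6*(c + s)/5 = -(6*c + 6*s)/5 = -6*c/5 - 6*s/5)
O(G) = -7*G/5 (O(G) = G + (-6*G/5 - 6*G/5) = G - 12*G/5 = -7*G/5)
sqrt((9*n)*(-9) + O(M(-4, -6))) = sqrt((9*(-5))*(-9) - 7/5*3) = sqrt(-45*(-9) - 21/5) = sqrt(405 - 21/5) = sqrt(2004/5) = 2*sqrt(2505)/5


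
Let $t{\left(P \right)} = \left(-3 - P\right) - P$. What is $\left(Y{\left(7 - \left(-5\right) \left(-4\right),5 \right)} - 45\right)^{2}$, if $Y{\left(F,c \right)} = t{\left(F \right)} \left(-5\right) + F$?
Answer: $29929$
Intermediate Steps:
$t{\left(P \right)} = -3 - 2 P$
$Y{\left(F,c \right)} = 15 + 11 F$ ($Y{\left(F,c \right)} = \left(-3 - 2 F\right) \left(-5\right) + F = \left(15 + 10 F\right) + F = 15 + 11 F$)
$\left(Y{\left(7 - \left(-5\right) \left(-4\right),5 \right)} - 45\right)^{2} = \left(\left(15 + 11 \left(7 - \left(-5\right) \left(-4\right)\right)\right) - 45\right)^{2} = \left(\left(15 + 11 \left(7 - 20\right)\right) - 45\right)^{2} = \left(\left(15 + 11 \left(-13\right)\right) - 45\right)^{2} = \left(\left(15 - 143\right) - 45\right)^{2} = \left(-128 - 45\right)^{2} = \left(-173\right)^{2} = 29929$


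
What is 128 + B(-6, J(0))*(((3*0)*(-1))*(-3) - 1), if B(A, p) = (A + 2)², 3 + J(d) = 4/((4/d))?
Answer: 112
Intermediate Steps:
J(d) = -3 + d (J(d) = -3 + 4/((4/d)) = -3 + 4*(d/4) = -3 + d)
B(A, p) = (2 + A)²
128 + B(-6, J(0))*(((3*0)*(-1))*(-3) - 1) = 128 + (2 - 6)²*(((3*0)*(-1))*(-3) - 1) = 128 + (-4)²*((0*(-1))*(-3) - 1) = 128 + 16*(0*(-3) - 1) = 128 + 16*(0 - 1) = 128 + 16*(-1) = 128 - 16 = 112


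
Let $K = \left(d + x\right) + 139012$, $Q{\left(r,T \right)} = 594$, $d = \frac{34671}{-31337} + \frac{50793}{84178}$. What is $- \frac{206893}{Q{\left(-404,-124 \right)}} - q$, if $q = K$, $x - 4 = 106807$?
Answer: $- \frac{96431520441665603}{391726068921} \approx -2.4617 \cdot 10^{5}$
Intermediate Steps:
$d = - \frac{1326835197}{2637885986}$ ($d = 34671 \left(- \frac{1}{31337}\right) + 50793 \cdot \frac{1}{84178} = - \frac{34671}{31337} + \frac{50793}{84178} = - \frac{1326835197}{2637885986} \approx -0.50299$)
$x = 106811$ ($x = 4 + 106807 = 106811$)
$K = \frac{648451719901281}{2637885986}$ ($K = \left(- \frac{1326835197}{2637885986} + 106811\right) + 139012 = \frac{281753913215449}{2637885986} + 139012 = \frac{648451719901281}{2637885986} \approx 2.4582 \cdot 10^{5}$)
$q = \frac{648451719901281}{2637885986} \approx 2.4582 \cdot 10^{5}$
$- \frac{206893}{Q{\left(-404,-124 \right)}} - q = - \frac{206893}{594} - \frac{648451719901281}{2637885986} = - \frac{96431520441665603}{391726068921}$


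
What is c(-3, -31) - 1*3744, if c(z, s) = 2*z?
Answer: -3750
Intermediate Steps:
c(-3, -31) - 1*3744 = 2*(-3) - 1*3744 = -6 - 3744 = -3750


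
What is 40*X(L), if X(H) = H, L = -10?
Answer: -400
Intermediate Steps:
40*X(L) = 40*(-10) = -400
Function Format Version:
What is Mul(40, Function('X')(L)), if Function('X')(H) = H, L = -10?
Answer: -400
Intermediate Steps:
Mul(40, Function('X')(L)) = Mul(40, -10) = -400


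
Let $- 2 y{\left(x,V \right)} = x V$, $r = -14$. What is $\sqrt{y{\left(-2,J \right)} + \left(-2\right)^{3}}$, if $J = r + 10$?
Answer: $2 i \sqrt{3} \approx 3.4641 i$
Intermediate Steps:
$J = -4$ ($J = -14 + 10 = -4$)
$y{\left(x,V \right)} = - \frac{V x}{2}$ ($y{\left(x,V \right)} = - \frac{x V}{2} = - \frac{V x}{2}$)
$\sqrt{y{\left(-2,J \right)} + \left(-2\right)^{3}} = \sqrt{\left(- \frac{1}{2}\right) \left(-4\right) \left(-2\right) + \left(-2\right)^{3}} = \sqrt{-4 - 8} = \sqrt{-12} = 2 i \sqrt{3}$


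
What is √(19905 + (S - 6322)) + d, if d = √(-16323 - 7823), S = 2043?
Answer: √15626 + I*√24146 ≈ 125.0 + 155.39*I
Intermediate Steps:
d = I*√24146 (d = √(-24146) = I*√24146 ≈ 155.39*I)
√(19905 + (S - 6322)) + d = √(19905 + (2043 - 6322)) + I*√24146 = √(19905 - 4279) + I*√24146 = √15626 + I*√24146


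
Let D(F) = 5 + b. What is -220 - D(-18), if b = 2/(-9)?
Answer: -2023/9 ≈ -224.78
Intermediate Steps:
b = -2/9 (b = 2*(-⅑) = -2/9 ≈ -0.22222)
D(F) = 43/9 (D(F) = 5 - 2/9 = 43/9)
-220 - D(-18) = -220 - 1*43/9 = -220 - 43/9 = -2023/9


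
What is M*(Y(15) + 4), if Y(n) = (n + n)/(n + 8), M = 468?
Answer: 57096/23 ≈ 2482.4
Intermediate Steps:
Y(n) = 2*n/(8 + n) (Y(n) = (2*n)/(8 + n) = 2*n/(8 + n))
M*(Y(15) + 4) = 468*(2*15/(8 + 15) + 4) = 468*(2*15/23 + 4) = 468*(2*15*(1/23) + 4) = 468*(30/23 + 4) = 468*(122/23) = 57096/23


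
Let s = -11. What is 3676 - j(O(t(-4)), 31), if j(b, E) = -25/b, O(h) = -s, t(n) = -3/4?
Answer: 40461/11 ≈ 3678.3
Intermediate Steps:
t(n) = -3/4 (t(n) = -3*1/4 = -3/4)
O(h) = 11 (O(h) = -1*(-11) = 11)
3676 - j(O(t(-4)), 31) = 3676 - (-25)/11 = 3676 - 1*(-25/11) = 3676 + 25/11 = 40461/11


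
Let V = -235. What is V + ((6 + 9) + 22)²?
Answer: 1134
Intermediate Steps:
V + ((6 + 9) + 22)² = -235 + ((6 + 9) + 22)² = -235 + (15 + 22)² = -235 + 37² = -235 + 1369 = 1134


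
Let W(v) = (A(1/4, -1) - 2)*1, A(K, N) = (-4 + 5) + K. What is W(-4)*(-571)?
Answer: 1713/4 ≈ 428.25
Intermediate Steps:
A(K, N) = 1 + K
W(v) = -¾ (W(v) = ((1 + 1/4) - 2)*1 = ((1 + ¼) - 2)*1 = (5/4 - 2)*1 = -¾*1 = -¾)
W(-4)*(-571) = -¾*(-571) = 1713/4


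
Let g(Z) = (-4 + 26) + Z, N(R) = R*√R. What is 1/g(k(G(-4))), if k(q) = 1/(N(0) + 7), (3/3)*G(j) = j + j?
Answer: 7/155 ≈ 0.045161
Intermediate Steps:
G(j) = 2*j (G(j) = j + j = 2*j)
N(R) = R^(3/2)
k(q) = ⅐ (k(q) = 1/(0^(3/2) + 7) = 1/(0 + 7) = 1/7 = ⅐)
g(Z) = 22 + Z
1/g(k(G(-4))) = 1/(22 + ⅐) = 1/(155/7) = 7/155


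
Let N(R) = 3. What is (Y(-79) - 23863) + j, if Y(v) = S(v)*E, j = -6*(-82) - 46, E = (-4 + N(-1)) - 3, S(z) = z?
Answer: -23101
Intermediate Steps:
E = -4 (E = (-4 + 3) - 3 = -1 - 3 = -4)
j = 446 (j = 492 - 46 = 446)
Y(v) = -4*v (Y(v) = v*(-4) = -4*v)
(Y(-79) - 23863) + j = (-4*(-79) - 23863) + 446 = (316 - 23863) + 446 = -23547 + 446 = -23101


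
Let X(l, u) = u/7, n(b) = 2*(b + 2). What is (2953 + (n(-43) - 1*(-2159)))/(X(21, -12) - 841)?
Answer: -35210/5899 ≈ -5.9688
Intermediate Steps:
n(b) = 4 + 2*b (n(b) = 2*(2 + b) = 4 + 2*b)
X(l, u) = u/7 (X(l, u) = u*(⅐) = u/7)
(2953 + (n(-43) - 1*(-2159)))/(X(21, -12) - 841) = (2953 + ((4 + 2*(-43)) - 1*(-2159)))/((⅐)*(-12) - 841) = (2953 + ((4 - 86) + 2159))/(-12/7 - 841) = (2953 + (-82 + 2159))/(-5899/7) = (2953 + 2077)*(-7/5899) = 5030*(-7/5899) = -35210/5899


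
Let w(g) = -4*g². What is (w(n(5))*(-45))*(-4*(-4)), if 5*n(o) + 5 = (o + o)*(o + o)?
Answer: 1039680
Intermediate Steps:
n(o) = -1 + 4*o²/5 (n(o) = -1 + ((o + o)*(o + o))/5 = -1 + ((2*o)*(2*o))/5 = -1 + (4*o²)/5 = -1 + 4*o²/5)
(w(n(5))*(-45))*(-4*(-4)) = (-4*(-1 + (⅘)*5²)²*(-45))*(-4*(-4)) = (-4*(-1 + (⅘)*25)²*(-45))*16 = (-4*(-1 + 20)²*(-45))*16 = (-4*19²*(-45))*16 = (-4*361*(-45))*16 = -1444*(-45)*16 = 64980*16 = 1039680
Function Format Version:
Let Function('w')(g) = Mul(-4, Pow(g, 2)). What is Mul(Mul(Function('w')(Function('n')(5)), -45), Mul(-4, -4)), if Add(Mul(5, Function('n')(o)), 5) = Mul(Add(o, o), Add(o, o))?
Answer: 1039680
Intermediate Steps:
Function('n')(o) = Add(-1, Mul(Rational(4, 5), Pow(o, 2))) (Function('n')(o) = Add(-1, Mul(Rational(1, 5), Mul(Add(o, o), Add(o, o)))) = Add(-1, Mul(Rational(1, 5), Mul(Mul(2, o), Mul(2, o)))) = Add(-1, Mul(Rational(1, 5), Mul(4, Pow(o, 2)))) = Add(-1, Mul(Rational(4, 5), Pow(o, 2))))
Mul(Mul(Function('w')(Function('n')(5)), -45), Mul(-4, -4)) = Mul(Mul(Mul(-4, Pow(Add(-1, Mul(Rational(4, 5), Pow(5, 2))), 2)), -45), Mul(-4, -4)) = Mul(Mul(Mul(-4, Pow(Add(-1, Mul(Rational(4, 5), 25)), 2)), -45), 16) = Mul(Mul(Mul(-4, Pow(Add(-1, 20), 2)), -45), 16) = Mul(Mul(Mul(-4, Pow(19, 2)), -45), 16) = Mul(Mul(Mul(-4, 361), -45), 16) = Mul(Mul(-1444, -45), 16) = Mul(64980, 16) = 1039680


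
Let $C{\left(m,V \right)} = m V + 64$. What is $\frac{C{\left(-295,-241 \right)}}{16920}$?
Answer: $\frac{71159}{16920} \approx 4.2056$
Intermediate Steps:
$C{\left(m,V \right)} = 64 + V m$ ($C{\left(m,V \right)} = V m + 64 = 64 + V m$)
$\frac{C{\left(-295,-241 \right)}}{16920} = \frac{64 - -71095}{16920} = \left(64 + 71095\right) \frac{1}{16920} = 71159 \cdot \frac{1}{16920} = \frac{71159}{16920}$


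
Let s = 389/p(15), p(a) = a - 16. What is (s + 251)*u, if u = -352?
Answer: 48576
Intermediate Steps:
p(a) = -16 + a
s = -389 (s = 389/(-16 + 15) = 389/(-1) = 389*(-1) = -389)
(s + 251)*u = (-389 + 251)*(-352) = -138*(-352) = 48576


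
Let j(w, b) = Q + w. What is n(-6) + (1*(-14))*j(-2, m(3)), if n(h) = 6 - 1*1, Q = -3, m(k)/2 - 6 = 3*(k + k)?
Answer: 75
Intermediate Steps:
m(k) = 12 + 12*k (m(k) = 12 + 2*(3*(k + k)) = 12 + 2*(3*(2*k)) = 12 + 2*(6*k) = 12 + 12*k)
j(w, b) = -3 + w
n(h) = 5 (n(h) = 6 - 1 = 5)
n(-6) + (1*(-14))*j(-2, m(3)) = 5 + (1*(-14))*(-3 - 2) = 5 - 14*(-5) = 5 + 70 = 75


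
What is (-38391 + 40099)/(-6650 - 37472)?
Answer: -854/22061 ≈ -0.038711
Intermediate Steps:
(-38391 + 40099)/(-6650 - 37472) = 1708/(-44122) = 1708*(-1/44122) = -854/22061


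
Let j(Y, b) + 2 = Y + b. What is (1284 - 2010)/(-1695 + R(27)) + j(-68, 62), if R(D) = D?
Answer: -2103/278 ≈ -7.5648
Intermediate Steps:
j(Y, b) = -2 + Y + b (j(Y, b) = -2 + (Y + b) = -2 + Y + b)
(1284 - 2010)/(-1695 + R(27)) + j(-68, 62) = (1284 - 2010)/(-1695 + 27) + (-2 - 68 + 62) = -726/(-1668) - 8 = -726*(-1/1668) - 8 = 121/278 - 8 = -2103/278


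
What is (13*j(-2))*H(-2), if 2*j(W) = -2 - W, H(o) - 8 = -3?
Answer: 0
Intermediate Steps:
H(o) = 5 (H(o) = 8 - 3 = 5)
j(W) = -1 - W/2 (j(W) = (-2 - W)/2 = -1 - W/2)
(13*j(-2))*H(-2) = (13*(-1 - ½*(-2)))*5 = (13*(-1 + 1))*5 = (13*0)*5 = 0*5 = 0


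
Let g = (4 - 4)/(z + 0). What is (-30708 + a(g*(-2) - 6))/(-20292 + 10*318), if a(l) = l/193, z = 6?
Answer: 987775/550436 ≈ 1.7945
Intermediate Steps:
g = 0 (g = (4 - 4)/(6 + 0) = 0/6 = 0*(⅙) = 0)
a(l) = l/193 (a(l) = l*(1/193) = l/193)
(-30708 + a(g*(-2) - 6))/(-20292 + 10*318) = (-30708 + (0*(-2) - 6)/193)/(-20292 + 10*318) = (-30708 + (0 - 6)/193)/(-20292 + 3180) = (-30708 + (1/193)*(-6))/(-17112) = (-30708 - 6/193)*(-1/17112) = -5926650/193*(-1/17112) = 987775/550436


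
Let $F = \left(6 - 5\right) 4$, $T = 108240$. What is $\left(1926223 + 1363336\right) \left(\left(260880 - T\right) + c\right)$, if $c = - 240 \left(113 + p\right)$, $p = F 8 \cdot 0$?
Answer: $412905445680$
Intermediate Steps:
$F = 4$ ($F = 1 \cdot 4 = 4$)
$p = 0$ ($p = 4 \cdot 8 \cdot 0 = 32 \cdot 0 = 0$)
$c = -27120$ ($c = - 240 \left(113 + 0\right) = \left(-240\right) 113 = -27120$)
$\left(1926223 + 1363336\right) \left(\left(260880 - T\right) + c\right) = \left(1926223 + 1363336\right) \left(\left(260880 - 108240\right) - 27120\right) = 3289559 \left(\left(260880 - 108240\right) - 27120\right) = 3289559 \left(152640 - 27120\right) = 3289559 \cdot 125520 = 412905445680$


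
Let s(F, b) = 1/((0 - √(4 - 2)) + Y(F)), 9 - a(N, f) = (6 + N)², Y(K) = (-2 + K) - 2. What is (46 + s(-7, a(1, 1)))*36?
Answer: 196668/119 + 36*√2/119 ≈ 1653.1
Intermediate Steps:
Y(K) = -4 + K
a(N, f) = 9 - (6 + N)²
s(F, b) = 1/(-4 + F - √2) (s(F, b) = 1/((0 - √(4 - 2)) + (-4 + F)) = 1/((0 - √2) + (-4 + F)) = 1/(-√2 + (-4 + F)) = 1/(-4 + F - √2))
(46 + s(-7, a(1, 1)))*36 = (46 + 1/(-4 - 7 - √2))*36 = (46 + 1/(-11 - √2))*36 = 1656 + 36/(-11 - √2)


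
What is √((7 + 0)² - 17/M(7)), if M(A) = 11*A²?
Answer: √290334/77 ≈ 6.9977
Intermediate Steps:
√((7 + 0)² - 17/M(7)) = √((7 + 0)² - 17/(11*7²)) = √(7² - 17/(11*49)) = √(49 - 17/539) = √(26394/539) = √290334/77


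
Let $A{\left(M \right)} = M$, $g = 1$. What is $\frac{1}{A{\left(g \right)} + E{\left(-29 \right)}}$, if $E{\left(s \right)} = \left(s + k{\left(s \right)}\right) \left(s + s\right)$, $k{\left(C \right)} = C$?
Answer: $\frac{1}{3365} \approx 0.00029718$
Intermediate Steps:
$E{\left(s \right)} = 4 s^{2}$ ($E{\left(s \right)} = \left(s + s\right) \left(s + s\right) = 2 s 2 s = 4 s^{2}$)
$\frac{1}{A{\left(g \right)} + E{\left(-29 \right)}} = \frac{1}{1 + 4 \left(-29\right)^{2}} = \frac{1}{1 + 4 \cdot 841} = \frac{1}{1 + 3364} = \frac{1}{3365}$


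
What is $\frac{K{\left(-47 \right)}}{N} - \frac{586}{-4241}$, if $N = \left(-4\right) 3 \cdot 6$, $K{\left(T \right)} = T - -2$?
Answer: $\frac{25893}{33928} \approx 0.76318$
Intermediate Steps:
$K{\left(T \right)} = 2 + T$ ($K{\left(T \right)} = T + 2 = 2 + T$)
$N = -72$ ($N = \left(-12\right) 6 = -72$)
$\frac{K{\left(-47 \right)}}{N} - \frac{586}{-4241} = \frac{2 - 47}{-72} - \frac{586}{-4241} = \left(-45\right) \left(- \frac{1}{72}\right) - - \frac{586}{4241} = \frac{5}{8} + \frac{586}{4241} = \frac{25893}{33928}$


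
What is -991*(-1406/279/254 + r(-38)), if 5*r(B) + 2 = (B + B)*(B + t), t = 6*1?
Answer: -17064757385/35433 ≈ -4.8161e+5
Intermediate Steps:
t = 6
r(B) = -2/5 + 2*B*(6 + B)/5 (r(B) = -2/5 + ((B + B)*(B + 6))/5 = -2/5 + ((2*B)*(6 + B))/5 = -2/5 + (2*B*(6 + B))/5 = -2/5 + 2*B*(6 + B)/5)
-991*(-1406/279/254 + r(-38)) = -991*(-1406/279/254 + (-2/5 + (2/5)*(-38)**2 + (12/5)*(-38))) = -991*(-1406*1/279*(1/254) + (-2/5 + (2/5)*1444 - 456/5)) = -991*(-1406/279*1/254 + (-2/5 + 2888/5 - 456/5)) = -991*(-703/35433 + 486) = -991*17219735/35433 = -17064757385/35433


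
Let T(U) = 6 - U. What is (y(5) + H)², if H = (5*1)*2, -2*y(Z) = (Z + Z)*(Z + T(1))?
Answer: 1600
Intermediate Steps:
y(Z) = -Z*(5 + Z) (y(Z) = -(Z + Z)*(Z + (6 - 1*1))/2 = -2*Z*(Z + (6 - 1))/2 = -2*Z*(Z + 5)/2 = -2*Z*(5 + Z)/2 = -Z*(5 + Z))
H = 10 (H = 5*2 = 10)
(y(5) + H)² = (-1*5*(5 + 5) + 10)² = (-1*5*10 + 10)² = (-50 + 10)² = (-40)² = 1600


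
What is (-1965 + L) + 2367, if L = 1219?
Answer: 1621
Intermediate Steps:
(-1965 + L) + 2367 = (-1965 + 1219) + 2367 = -746 + 2367 = 1621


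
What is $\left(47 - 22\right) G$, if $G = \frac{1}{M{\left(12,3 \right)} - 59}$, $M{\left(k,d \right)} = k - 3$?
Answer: $- \frac{1}{2} \approx -0.5$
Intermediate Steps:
$M{\left(k,d \right)} = -3 + k$ ($M{\left(k,d \right)} = k - 3 = -3 + k$)
$G = - \frac{1}{50}$ ($G = \frac{1}{\left(-3 + 12\right) - 59} = \frac{1}{9 - 59} = \frac{1}{-50} = - \frac{1}{50} \approx -0.02$)
$\left(47 - 22\right) G = \left(47 - 22\right) \left(- \frac{1}{50}\right) = 25 \left(- \frac{1}{50}\right) = - \frac{1}{2}$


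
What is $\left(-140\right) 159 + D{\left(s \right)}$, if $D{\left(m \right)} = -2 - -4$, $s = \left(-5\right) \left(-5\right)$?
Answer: $-22258$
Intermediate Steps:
$s = 25$
$D{\left(m \right)} = 2$ ($D{\left(m \right)} = -2 + 4 = 2$)
$\left(-140\right) 159 + D{\left(s \right)} = \left(-140\right) 159 + 2 = -22260 + 2 = -22258$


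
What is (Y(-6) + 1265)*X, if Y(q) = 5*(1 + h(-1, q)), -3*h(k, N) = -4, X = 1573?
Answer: 6024590/3 ≈ 2.0082e+6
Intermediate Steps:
h(k, N) = 4/3 (h(k, N) = -1/3*(-4) = 4/3)
Y(q) = 35/3 (Y(q) = 5*(1 + 4/3) = 5*(7/3) = 35/3)
(Y(-6) + 1265)*X = (35/3 + 1265)*1573 = (3830/3)*1573 = 6024590/3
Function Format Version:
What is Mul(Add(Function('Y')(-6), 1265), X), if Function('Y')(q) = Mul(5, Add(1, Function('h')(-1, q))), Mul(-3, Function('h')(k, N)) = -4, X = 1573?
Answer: Rational(6024590, 3) ≈ 2.0082e+6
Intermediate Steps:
Function('h')(k, N) = Rational(4, 3) (Function('h')(k, N) = Mul(Rational(-1, 3), -4) = Rational(4, 3))
Function('Y')(q) = Rational(35, 3) (Function('Y')(q) = Mul(5, Add(1, Rational(4, 3))) = Mul(5, Rational(7, 3)) = Rational(35, 3))
Mul(Add(Function('Y')(-6), 1265), X) = Mul(Add(Rational(35, 3), 1265), 1573) = Mul(Rational(3830, 3), 1573) = Rational(6024590, 3)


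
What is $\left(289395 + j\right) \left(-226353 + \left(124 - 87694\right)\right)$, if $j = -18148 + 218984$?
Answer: $-153894786213$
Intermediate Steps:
$j = 200836$
$\left(289395 + j\right) \left(-226353 + \left(124 - 87694\right)\right) = \left(289395 + 200836\right) \left(-226353 + \left(124 - 87694\right)\right) = 490231 \left(-226353 + \left(124 - 87694\right)\right) = 490231 \left(-226353 - 87570\right) = 490231 \left(-313923\right) = -153894786213$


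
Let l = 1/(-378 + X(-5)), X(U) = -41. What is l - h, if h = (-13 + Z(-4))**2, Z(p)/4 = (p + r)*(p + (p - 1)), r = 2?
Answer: -1458540/419 ≈ -3481.0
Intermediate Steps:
Z(p) = 4*(-1 + 2*p)*(2 + p) (Z(p) = 4*((p + 2)*(p + (p - 1))) = 4*((2 + p)*(p + (-1 + p))) = 4*((2 + p)*(-1 + 2*p)) = 4*((-1 + 2*p)*(2 + p)) = 4*(-1 + 2*p)*(2 + p))
h = 3481 (h = (-13 + (-8 + 8*(-4)**2 + 12*(-4)))**2 = (-13 + (-8 + 8*16 - 48))**2 = (-13 + (-8 + 128 - 48))**2 = (-13 + 72)**2 = 59**2 = 3481)
l = -1/419 (l = 1/(-378 - 41) = 1/(-419) = -1/419 ≈ -0.0023866)
l - h = -1/419 - 1*3481 = -1/419 - 3481 = -1458540/419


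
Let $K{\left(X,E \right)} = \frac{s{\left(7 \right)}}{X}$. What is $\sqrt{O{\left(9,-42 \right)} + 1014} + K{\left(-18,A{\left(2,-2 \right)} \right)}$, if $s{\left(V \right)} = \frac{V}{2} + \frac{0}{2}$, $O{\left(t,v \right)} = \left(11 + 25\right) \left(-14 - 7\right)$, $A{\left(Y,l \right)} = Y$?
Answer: $- \frac{7}{36} + \sqrt{258} \approx 15.868$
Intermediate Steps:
$O{\left(t,v \right)} = -756$ ($O{\left(t,v \right)} = 36 \left(-21\right) = -756$)
$s{\left(V \right)} = \frac{V}{2}$ ($s{\left(V \right)} = V \frac{1}{2} + 0 \cdot \frac{1}{2} = \frac{V}{2} + 0 = \frac{V}{2}$)
$K{\left(X,E \right)} = \frac{7}{2 X}$ ($K{\left(X,E \right)} = \frac{\frac{1}{2} \cdot 7}{X} = \frac{7}{2 X}$)
$\sqrt{O{\left(9,-42 \right)} + 1014} + K{\left(-18,A{\left(2,-2 \right)} \right)} = \sqrt{-756 + 1014} + \frac{7}{2 \left(-18\right)} = \sqrt{258} + \frac{7}{2} \left(- \frac{1}{18}\right) = \sqrt{258} - \frac{7}{36} = - \frac{7}{36} + \sqrt{258}$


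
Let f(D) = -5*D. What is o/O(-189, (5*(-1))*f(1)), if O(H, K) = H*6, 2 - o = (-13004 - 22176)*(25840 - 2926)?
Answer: -403057261/567 ≈ -7.1086e+5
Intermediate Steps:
o = 806114522 (o = 2 - (-13004 - 22176)*(25840 - 2926) = 2 - (-35180)*22914 = 2 - 1*(-806114520) = 2 + 806114520 = 806114522)
O(H, K) = 6*H
o/O(-189, (5*(-1))*f(1)) = 806114522/((6*(-189))) = 806114522/(-1134) = 806114522*(-1/1134) = -403057261/567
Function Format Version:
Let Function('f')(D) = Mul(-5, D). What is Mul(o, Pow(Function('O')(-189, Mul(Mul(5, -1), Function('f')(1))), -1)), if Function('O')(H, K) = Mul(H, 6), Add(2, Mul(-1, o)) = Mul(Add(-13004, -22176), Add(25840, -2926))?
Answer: Rational(-403057261, 567) ≈ -7.1086e+5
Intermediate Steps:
o = 806114522 (o = Add(2, Mul(-1, Mul(Add(-13004, -22176), Add(25840, -2926)))) = Add(2, Mul(-1, Mul(-35180, 22914))) = Add(2, Mul(-1, -806114520)) = Add(2, 806114520) = 806114522)
Function('O')(H, K) = Mul(6, H)
Mul(o, Pow(Function('O')(-189, Mul(Mul(5, -1), Function('f')(1))), -1)) = Mul(806114522, Pow(Mul(6, -189), -1)) = Mul(806114522, Pow(-1134, -1)) = Mul(806114522, Rational(-1, 1134)) = Rational(-403057261, 567)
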